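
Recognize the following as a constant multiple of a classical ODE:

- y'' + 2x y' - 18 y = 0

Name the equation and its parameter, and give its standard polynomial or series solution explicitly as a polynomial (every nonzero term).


All three coefficients share the factor -1; dividing through by -1 gives  y'' - 2x y' + 18 y = 0.
This matches the Hermite equation y'' - 2x y' + 2n y = 0 with 2n = 18, so n = 9; the polynomial solution is H_9(x).
With y = sum_k a_k x^k, matching x^k gives (k+2)(k+1) a_{k+2} = 2(k - n) a_k = 2(k - 9) a_k. The right side vanishes at k = 9, so the series with the parity of 9 terminates at degree 9.
Standard normalization: leading coefficient of H_n is 2^n, so a_9 = 2^9 = 512. Work downward with a_k = (k+1)(k+2) a_{k+2} / (2(k - n)):
  a_7 = (8)(9)(512) / (2(7 - 9)) = 36864/(-4) = -9216
  a_5 = (6)(7)(-9216) / (2(5 - 9)) = -387072/(-8) = 48384
  a_3 = (4)(5)(48384) / (2(3 - 9)) = 967680/(-12) = -80640
  a_1 = (2)(3)(-80640) / (2(1 - 9)) = -483840/(-16) = 30240
Hence H_9(x) = 512 x^9 - 9216 x^7 + 48384 x^5 - 80640 x^3 + 30240 x.

H_9(x); series = 512 x^9 - 9216 x^7 + 48384 x^5 - 80640 x^3 + 30240 x


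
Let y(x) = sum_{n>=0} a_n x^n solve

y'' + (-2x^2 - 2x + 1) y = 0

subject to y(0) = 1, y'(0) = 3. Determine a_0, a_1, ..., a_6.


Ansatz: y(x) = sum_{n>=0} a_n x^n, so y'(x) = sum_{n>=1} n a_n x^(n-1) and y''(x) = sum_{n>=2} n(n-1) a_n x^(n-2).
Substitute into P(x) y'' + Q(x) y' + R(x) y = 0 with P(x) = 1, Q(x) = 0, R(x) = -2x^2 - 2x + 1, and match powers of x.
Initial conditions: a_0 = 1, a_1 = 3.
Setting the coefficient of each power of x to zero and solving order by order (substituting the coefficients already found):
  x^0: 2 a_2 + a_0 = 0  ->  2 a_2 = -a_0 = -1  ->  a_2 = -1/2
  x^1: 6 a_3 + a_1 - 2 a_0 = 0  ->  6 a_3 = -a_1 + 2 a_0 = -1  ->  a_3 = -1/6
  x^2: 12 a_4 + a_2 - 2 a_1 - 2 a_0 = 0  ->  12 a_4 = -a_2 + 2 a_1 + 2 a_0 = 17/2  ->  a_4 = 17/24
  x^3: 20 a_5 + a_3 - 2 a_2 - 2 a_1 = 0  ->  20 a_5 = -a_3 + 2 a_2 + 2 a_1 = 31/6  ->  a_5 = 31/120
  x^4: 30 a_6 + a_4 - 2 a_3 - 2 a_2 = 0  ->  30 a_6 = -a_4 + 2 a_3 + 2 a_2 = -49/24  ->  a_6 = -49/720
Truncated series: y(x) = 1 + 3 x - (1/2) x^2 - (1/6) x^3 + (17/24) x^4 + (31/120) x^5 - (49/720) x^6 + O(x^7).

a_0 = 1; a_1 = 3; a_2 = -1/2; a_3 = -1/6; a_4 = 17/24; a_5 = 31/120; a_6 = -49/720


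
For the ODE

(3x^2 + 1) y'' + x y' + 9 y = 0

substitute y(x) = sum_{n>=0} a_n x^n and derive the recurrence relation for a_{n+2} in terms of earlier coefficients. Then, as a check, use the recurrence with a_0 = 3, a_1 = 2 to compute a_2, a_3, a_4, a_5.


Substitute y = sum_n a_n x^n.
(1 + 3 x^2) y'' contributes (n+2)(n+1) a_{n+2} + 3 n(n-1) a_n at x^n.
x y'(x) contributes n a_n at x^n.
9 y(x) contributes 9 a_n at x^n.
Matching x^n: (n+2)(n+1) a_{n+2} + (3 n(n-1) + n + 9) a_n = 0.
Thus a_{n+2} = (-3 n(n-1) - n - 9) / ((n+1)(n+2)) * a_n.

Check with a_0 = 3, a_1 = 2 (apply the recurrence for n = 0, 1, 2, 3): a_0 = 3, a_1 = 2, a_2 = -27/2, a_3 = -10/3, a_4 = 153/8, a_5 = 5.

a_(n+2) = (-3 n(n-1) - n - 9) / ((n+1)(n+2)) * a_n; check: a_0 = 3, a_1 = 2, a_2 = -27/2, a_3 = -10/3, a_4 = 153/8, a_5 = 5


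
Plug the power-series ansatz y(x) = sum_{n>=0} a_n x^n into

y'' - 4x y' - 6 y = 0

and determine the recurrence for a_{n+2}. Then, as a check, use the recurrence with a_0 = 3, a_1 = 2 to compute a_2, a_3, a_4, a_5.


Substitute y = sum_n a_n x^n.
y''(x) has coefficient (n+2)(n+1) a_{n+2} at x^n;
-4 x y'(x) has coefficient -4 n a_n at x^n (shift);
-6 y(x) has coefficient -6 a_n at x^n.
Matching x^n: (n+2)(n+1) a_{n+2} + (-4n - 6) a_n = 0.
Thus a_{n+2} = (4n + 6) / ((n+1)(n+2)) * a_n.

Check with a_0 = 3, a_1 = 2 (apply the recurrence for n = 0, 1, 2, 3): a_0 = 3, a_1 = 2, a_2 = 9, a_3 = 10/3, a_4 = 21/2, a_5 = 3.

a_(n+2) = (4n + 6) / ((n+1)(n+2)) * a_n; check: a_0 = 3, a_1 = 2, a_2 = 9, a_3 = 10/3, a_4 = 21/2, a_5 = 3


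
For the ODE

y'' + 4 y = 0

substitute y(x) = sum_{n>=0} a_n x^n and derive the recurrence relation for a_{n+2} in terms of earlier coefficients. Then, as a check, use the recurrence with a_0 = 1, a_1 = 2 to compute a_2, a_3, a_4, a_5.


Substitute y = sum_n a_n x^n into y'' + (const) y = 0.
y''(x) = sum_{n>=0} (n+2)(n+1) a_{n+2} x^n.
The ODE becomes sum_n [(n+2)(n+1) a_{n+2} + 4 a_n] x^n = 0.
Setting each coefficient to zero gives the recurrence:
  (n+2)(n+1) a_{n+2} + 4 a_n = 0,
  a_{n+2} = -4 / ((n+1)(n+2)) a_n.

Check with a_0 = 1, a_1 = 2 (apply the recurrence for n = 0, 1, 2, 3): a_0 = 1, a_1 = 2, a_2 = -2, a_3 = -4/3, a_4 = 2/3, a_5 = 4/15.

a_{n+2} = -4/((n+1)(n+2)) * a_n; check: a_0 = 1, a_1 = 2, a_2 = -2, a_3 = -4/3, a_4 = 2/3, a_5 = 4/15


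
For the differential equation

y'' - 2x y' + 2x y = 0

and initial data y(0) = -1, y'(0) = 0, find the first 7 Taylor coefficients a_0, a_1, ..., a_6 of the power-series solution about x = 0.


Ansatz: y(x) = sum_{n>=0} a_n x^n, so y'(x) = sum_{n>=1} n a_n x^(n-1) and y''(x) = sum_{n>=2} n(n-1) a_n x^(n-2).
Substitute into P(x) y'' + Q(x) y' + R(x) y = 0 with P(x) = 1, Q(x) = -2x, R(x) = 2x, and match powers of x.
Initial conditions: a_0 = -1, a_1 = 0.
Setting the coefficient of each power of x to zero and solving order by order (substituting the coefficients already found):
  x^0: 2 a_2 = 0  ->  a_2 = 0
  x^1: 6 a_3 - 2 a_1 + 2 a_0 = 0  ->  6 a_3 = 2 a_1 - 2 a_0 = 2  ->  a_3 = 1/3
  x^2: 12 a_4 - 4 a_2 + 2 a_1 = 0  ->  12 a_4 = 4 a_2 - 2 a_1 = 0  ->  a_4 = 0
  x^3: 20 a_5 - 6 a_3 + 2 a_2 = 0  ->  20 a_5 = 6 a_3 - 2 a_2 = 2  ->  a_5 = 1/10
  x^4: 30 a_6 - 8 a_4 + 2 a_3 = 0  ->  30 a_6 = 8 a_4 - 2 a_3 = -2/3  ->  a_6 = -1/45
Truncated series: y(x) = -1 + (1/3) x^3 + (1/10) x^5 - (1/45) x^6 + O(x^7).

a_0 = -1; a_1 = 0; a_2 = 0; a_3 = 1/3; a_4 = 0; a_5 = 1/10; a_6 = -1/45


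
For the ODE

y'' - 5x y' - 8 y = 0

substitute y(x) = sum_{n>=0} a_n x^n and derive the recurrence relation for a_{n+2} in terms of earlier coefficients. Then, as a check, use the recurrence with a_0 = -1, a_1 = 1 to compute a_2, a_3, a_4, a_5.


Substitute y = sum_n a_n x^n.
y''(x) has coefficient (n+2)(n+1) a_{n+2} at x^n;
-5 x y'(x) has coefficient -5 n a_n at x^n (shift);
-8 y(x) has coefficient -8 a_n at x^n.
Matching x^n: (n+2)(n+1) a_{n+2} + (-5n - 8) a_n = 0.
Thus a_{n+2} = (5n + 8) / ((n+1)(n+2)) * a_n.

Check with a_0 = -1, a_1 = 1 (apply the recurrence for n = 0, 1, 2, 3): a_0 = -1, a_1 = 1, a_2 = -4, a_3 = 13/6, a_4 = -6, a_5 = 299/120.

a_(n+2) = (5n + 8) / ((n+1)(n+2)) * a_n; check: a_0 = -1, a_1 = 1, a_2 = -4, a_3 = 13/6, a_4 = -6, a_5 = 299/120


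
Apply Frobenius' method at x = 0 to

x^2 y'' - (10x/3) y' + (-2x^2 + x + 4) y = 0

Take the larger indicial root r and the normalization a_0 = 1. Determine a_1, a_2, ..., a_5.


Write in Frobenius form y'' + (p(x)/x) y' + (q(x)/x^2) y = 0:
  p(x) = -10/3,  q(x) = -2x^2 + x + 4.
Indicial equation: r(r-1) + (-10/3) r + (4) = 0 -> roots r_1 = 3, r_2 = 4/3.
Take r = r_1 = 3. Let y(x) = x^r sum_{n>=0} a_n x^n with a_0 = 1.
Substitute y = x^r sum a_n x^n and match x^{r+n}. The recurrence is
  D(n) a_n + 1 a_{n-1} - 2 a_{n-2} = 0,  where D(n) = (r+n)(r+n-1) + (-10/3)(r+n) + (4).
  a_n = [-1 a_{n-1} + 2 a_{n-2}] / D(n).
Since the indicial polynomial factors as (r - r_1)(r - r_2), D(n) = (r_1 + n - r_1)(r_1 + n - r_2) = n(n + 5/3).
Evaluating step by step (a_0 = 1):
  n = 1: D(1) = 1(1 + 5/3) = 8/3; numerator = -1(1) = -1; a_1 = (-1)/(8/3) = -3/8
  n = 2: D(2) = 2(2 + 5/3) = 22/3; numerator = -1(-3/8) + 2(1) = 19/8; a_2 = (19/8)/(22/3) = 57/176
  n = 3: D(3) = 3(3 + 5/3) = 14; numerator = -1(57/176) + 2(-3/8) = -189/176; a_3 = (-189/176)/(14) = -27/352
  n = 4: D(4) = 4(4 + 5/3) = 68/3; numerator = -1(-27/352) + 2(57/176) = 255/352; a_4 = (255/352)/(68/3) = 45/1408
  n = 5: D(5) = 5(5 + 5/3) = 100/3; numerator = -1(45/1408) + 2(-27/352) = -261/1408; a_5 = (-261/1408)/(100/3) = -783/140800

r = 3; a_0 = 1; a_1 = -3/8; a_2 = 57/176; a_3 = -27/352; a_4 = 45/1408; a_5 = -783/140800


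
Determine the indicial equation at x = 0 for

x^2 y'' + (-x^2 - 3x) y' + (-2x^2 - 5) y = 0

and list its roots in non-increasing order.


Divide by x^2 to reach normal form y'' + P_1(x) y' + P_2(x) y = 0 with P_1(x) = -1 - 3/x and P_2(x) = -2 - 5/x^2.
x = 0 is a singular point because the y'-coefficient -1 - 3/x has a pole at x = 0 and the y-coefficient -2 - 5/x^2 has a pole at x = 0.
It is a regular singular point because x P_1(x) = p(x) = -x - 3 and x^2 P_2(x) = q(x) = -2x^2 - 5 are polynomials, hence analytic at x = 0.
p(0) = -3,  q(0) = -5.
Indicial equation: r(r-1) + p(0) r + q(0) = 0, i.e. r^2 + (p(0) - 1) r + q(0) = 0, i.e. r^2 - 4 r - 5 = 0.
Discriminant: (-4)^2 - 4(-5) = 36, so r = (4 ± 6)/2.
Solving: r_1 = 5, r_2 = -1.

indicial: r^2 - 4 r - 5 = 0; roots r_1 = 5, r_2 = -1


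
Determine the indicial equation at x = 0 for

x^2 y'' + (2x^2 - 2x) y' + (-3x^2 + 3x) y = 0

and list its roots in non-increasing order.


Divide by x^2 to reach normal form y'' + P_1(x) y' + P_2(x) y = 0 with P_1(x) = 2 - 2/x and P_2(x) = -3 + 3/x.
x = 0 is a singular point because the y'-coefficient 2 - 2/x has a pole at x = 0 and the y-coefficient -3 + 3/x has a pole at x = 0.
It is a regular singular point because x P_1(x) = p(x) = 2x - 2 and x^2 P_2(x) = q(x) = -3x^2 + 3x are polynomials, hence analytic at x = 0.
p(0) = -2,  q(0) = 0.
Indicial equation: r(r-1) + p(0) r + q(0) = 0, i.e. r^2 + (p(0) - 1) r + q(0) = 0, i.e. r^2 - 3 r = 0.
Discriminant: (-3)^2 - 4(0) = 9, so r = (3 ± 3)/2.
Solving: r_1 = 3, r_2 = 0.

indicial: r^2 - 3 r = 0; roots r_1 = 3, r_2 = 0


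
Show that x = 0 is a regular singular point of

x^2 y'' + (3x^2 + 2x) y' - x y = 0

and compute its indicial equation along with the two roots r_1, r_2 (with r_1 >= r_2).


Divide by x^2 to reach normal form y'' + P_1(x) y' + P_2(x) y = 0 with P_1(x) = 3 + 2/x and P_2(x) = -1/x.
x = 0 is a singular point because the y'-coefficient 3 + 2/x has a pole at x = 0 and the y-coefficient -1/x has a pole at x = 0.
It is a regular singular point because x P_1(x) = p(x) = 3x + 2 and x^2 P_2(x) = q(x) = -x are polynomials, hence analytic at x = 0.
p(0) = 2,  q(0) = 0.
Indicial equation: r(r-1) + p(0) r + q(0) = 0, i.e. r^2 + (p(0) - 1) r + q(0) = 0, i.e. r^2 + 1 r = 0.
Discriminant: (1)^2 - 4(0) = 1, so r = (-1 ± 1)/2.
Solving: r_1 = 0, r_2 = -1.

indicial: r^2 + 1 r = 0; roots r_1 = 0, r_2 = -1


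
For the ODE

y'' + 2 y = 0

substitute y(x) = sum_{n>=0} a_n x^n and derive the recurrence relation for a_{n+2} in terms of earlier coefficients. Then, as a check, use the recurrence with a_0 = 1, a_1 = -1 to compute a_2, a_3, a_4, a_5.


Substitute y = sum_n a_n x^n into y'' + (const) y = 0.
y''(x) = sum_{n>=0} (n+2)(n+1) a_{n+2} x^n.
The ODE becomes sum_n [(n+2)(n+1) a_{n+2} + 2 a_n] x^n = 0.
Setting each coefficient to zero gives the recurrence:
  (n+2)(n+1) a_{n+2} + 2 a_n = 0,
  a_{n+2} = -2 / ((n+1)(n+2)) a_n.

Check with a_0 = 1, a_1 = -1 (apply the recurrence for n = 0, 1, 2, 3): a_0 = 1, a_1 = -1, a_2 = -1, a_3 = 1/3, a_4 = 1/6, a_5 = -1/30.

a_{n+2} = -2/((n+1)(n+2)) * a_n; check: a_0 = 1, a_1 = -1, a_2 = -1, a_3 = 1/3, a_4 = 1/6, a_5 = -1/30


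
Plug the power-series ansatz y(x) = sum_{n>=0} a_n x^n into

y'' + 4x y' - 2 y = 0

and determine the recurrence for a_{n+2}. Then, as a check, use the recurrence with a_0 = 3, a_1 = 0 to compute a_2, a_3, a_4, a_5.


Substitute y = sum_n a_n x^n.
y''(x) has coefficient (n+2)(n+1) a_{n+2} at x^n;
4 x y'(x) has coefficient 4 n a_n at x^n (shift);
-2 y(x) has coefficient -2 a_n at x^n.
Matching x^n: (n+2)(n+1) a_{n+2} + (4n - 2) a_n = 0.
Thus a_{n+2} = (-4n + 2) / ((n+1)(n+2)) * a_n.

Check with a_0 = 3, a_1 = 0 (apply the recurrence for n = 0, 1, 2, 3): a_0 = 3, a_1 = 0, a_2 = 3, a_3 = 0, a_4 = -3/2, a_5 = 0.

a_(n+2) = (-4n + 2) / ((n+1)(n+2)) * a_n; check: a_0 = 3, a_1 = 0, a_2 = 3, a_3 = 0, a_4 = -3/2, a_5 = 0


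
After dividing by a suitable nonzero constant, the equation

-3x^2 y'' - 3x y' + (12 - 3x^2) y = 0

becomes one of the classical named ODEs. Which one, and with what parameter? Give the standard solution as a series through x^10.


All three coefficients share the factor -3; dividing through by -3 gives  x^2 y'' + x y' + (x^2 - 4) y = 0.
This matches the Bessel equation x^2 y'' + x y' + (x^2 - nu^2) y = 0 with nu^2 = 4, so nu = 2; the solution bounded at x = 0 is J_2(x).
Frobenius at x = 0: indicial roots ±nu; for r = nu the recurrence k(k + 2nu) c_k = -c_{k-2} gives the standard series J_nu(x) = sum_{k>=0} (-1)^k / (k! (k+nu)!) (x/2)^(2k+nu). Evaluate the first 5 terms:
  k = 0: (-1)^0 / (0! * 2! * 2^2) x^2 = 1/(1*2*4) x^2 = (1/8) x^2
  k = 1: (-1)^1 / (1! * 3! * 2^4) x^4 = -1/(1*6*16) x^4 = (-1/96) x^4
  k = 2: (-1)^2 / (2! * 4! * 2^6) x^6 = 1/(2*24*64) x^6 = (1/3072) x^6
  k = 3: (-1)^3 / (3! * 5! * 2^8) x^8 = -1/(6*120*256) x^8 = (-1/184320) x^8
  k = 4: (-1)^4 / (4! * 6! * 2^10) x^10 = 1/(24*720*1024) x^10 = (1/17694720) x^10
Hence J_2(x) = x^10/17694720 - x^8/184320 + x^6/3072 - x^4/96 + x^2/8 + ....

J_2(x); series = x^10/17694720 - x^8/184320 + x^6/3072 - x^4/96 + x^2/8


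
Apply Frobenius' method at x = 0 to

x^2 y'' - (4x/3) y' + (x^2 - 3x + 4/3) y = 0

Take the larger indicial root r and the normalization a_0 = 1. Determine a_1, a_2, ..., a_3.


Write in Frobenius form y'' + (p(x)/x) y' + (q(x)/x^2) y = 0:
  p(x) = -4/3,  q(x) = x^2 - 3x + 4/3.
Indicial equation: r(r-1) + (-4/3) r + (4/3) = 0 -> roots r_1 = 4/3, r_2 = 1.
Take r = r_1 = 4/3. Let y(x) = x^r sum_{n>=0} a_n x^n with a_0 = 1.
Substitute y = x^r sum a_n x^n and match x^{r+n}. The recurrence is
  D(n) a_n - 3 a_{n-1} + 1 a_{n-2} = 0,  where D(n) = (r+n)(r+n-1) + (-4/3)(r+n) + (4/3).
  a_n = [3 a_{n-1} - 1 a_{n-2}] / D(n).
Since the indicial polynomial factors as (r - r_1)(r - r_2), D(n) = (r_1 + n - r_1)(r_1 + n - r_2) = n(n + 1/3).
Evaluating step by step (a_0 = 1):
  n = 1: D(1) = 1(1 + 1/3) = 4/3; numerator = 3(1) = 3; a_1 = (3)/(4/3) = 9/4
  n = 2: D(2) = 2(2 + 1/3) = 14/3; numerator = 3(9/4) - 1(1) = 23/4; a_2 = (23/4)/(14/3) = 69/56
  n = 3: D(3) = 3(3 + 1/3) = 10; numerator = 3(69/56) - 1(9/4) = 81/56; a_3 = (81/56)/(10) = 81/560

r = 4/3; a_0 = 1; a_1 = 9/4; a_2 = 69/56; a_3 = 81/560


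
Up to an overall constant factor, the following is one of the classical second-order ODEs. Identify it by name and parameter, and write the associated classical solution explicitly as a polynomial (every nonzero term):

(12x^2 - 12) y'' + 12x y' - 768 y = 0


All three coefficients share the factor -12; dividing through by -12 gives  (1 - x^2) y'' - x y' + 64 y = 0.
This matches the Chebyshev equation (1 - x^2) y'' - x y' + n^2 y = 0 (note the -x y' term, not -2x y') with n^2 = 64, so n = 8; the polynomial solution is T_8(x).
With y = sum_k a_k x^k, matching x^k gives (k+2)(k+1) a_{k+2} = (k^2 - n^2) a_k = (k - 8)(k + 8) a_k. The right side vanishes at k = 8, so the series with the parity of 8 terminates at degree 8.
Standard normalization: leading coefficient of T_n is 2^(n-1), so a_8 = 2^7 = 128. Work downward with a_k = (k+1)(k+2) a_{k+2} / ((k - 8)(k + 8)):
  a_6 = (7)(8)(128) / ((6 - 8)(6 + 8)) = 7168/(-28) = -256
  a_4 = (5)(6)(-256) / ((4 - 8)(4 + 8)) = -7680/(-48) = 160
  a_2 = (3)(4)(160) / ((2 - 8)(2 + 8)) = 1920/(-60) = -32
  a_0 = (1)(2)(-32) / ((0 - 8)(0 + 8)) = -64/(-64) = 1
Hence T_8(x) = 128 x^8 - 256 x^6 + 160 x^4 - 32 x^2 + 1.

T_8(x); series = 128 x^8 - 256 x^6 + 160 x^4 - 32 x^2 + 1


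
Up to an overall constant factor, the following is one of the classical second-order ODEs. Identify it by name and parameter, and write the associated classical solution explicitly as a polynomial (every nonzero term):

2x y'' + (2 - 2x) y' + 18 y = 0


All three coefficients share the factor 2; dividing through by 2 gives  x y'' + (1 - x) y' + 9 y = 0.
This matches the Laguerre equation x y'' + (1 - x) y' + n y = 0 with n = 9; the polynomial solution is L_9(x).
With y = sum_k a_k x^k, matching x^k gives (k+1)k a_{k+1} + (k+1) a_{k+1} - k a_k + n a_k = 0, i.e. (k+1)^2 a_{k+1} = (k - n) a_k = (k - 9) a_k. The right side vanishes at k = 9, so the series terminates at degree 9.
Standard normalization L_n(0) = 1 gives a_0 = 1. Work upward with a_{k+1} = (k - 9) a_k / (k+1)^2:
  a_1 = (0 - 9)(1) / 1^2 = -9/1 = -9
  a_2 = (1 - 9)(-9) / 2^2 = 72/4 = 18
  a_3 = (2 - 9)(18) / 3^2 = -126/9 = -14
  a_4 = (3 - 9)(-14) / 4^2 = 84/16 = 21/4
  a_5 = (4 - 9)(21/4) / 5^2 = (-105/4)/25 = -21/20
  a_6 = (5 - 9)(-21/20) / 6^2 = (21/5)/36 = 7/60
  a_7 = (6 - 9)(7/60) / 7^2 = (-7/20)/49 = -1/140
  a_8 = (7 - 9)(-1/140) / 8^2 = (1/70)/64 = 1/4480
  a_9 = (8 - 9)(1/4480) / 9^2 = (-1/4480)/81 = -1/362880
Hence L_9(x) = -x^9/362880 + x^8/4480 - x^7/140 + 7 x^6/60 - 21 x^5/20 + 21 x^4/4 - 14 x^3 + 18 x^2 - 9 x + 1.

L_9(x); series = -x^9/362880 + x^8/4480 - x^7/140 + 7 x^6/60 - 21 x^5/20 + 21 x^4/4 - 14 x^3 + 18 x^2 - 9 x + 1


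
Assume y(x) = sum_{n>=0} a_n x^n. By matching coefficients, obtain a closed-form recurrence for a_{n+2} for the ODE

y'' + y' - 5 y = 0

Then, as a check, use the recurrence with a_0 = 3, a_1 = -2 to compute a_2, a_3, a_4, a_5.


Substitute y = sum_n a_n x^n.
y''(x) has coefficient (n+2)(n+1) a_{n+2} at x^n;
y'(x) has coefficient (n+1) a_{n+1} at x^n;
-5 y(x) has coefficient -5 a_n at x^n.
Matching x^n: (n+2)(n+1) a_{n+2} + (n+1) a_{n+1} - 5 a_n = 0.
Thus a_{n+2} = [-(n+1) a_{n+1} + 5 a_n] / ((n+1)(n+2)).

Check with a_0 = 3, a_1 = -2 (apply the recurrence for n = 0, 1, 2, 3): a_0 = 3, a_1 = -2, a_2 = 17/2, a_3 = -9/2, a_4 = 14/3, a_5 = -247/120.

a_(n+2) = [-(n+1) a_(n+1) + 5 a_n] / ((n+1)(n+2)); check: a_0 = 3, a_1 = -2, a_2 = 17/2, a_3 = -9/2, a_4 = 14/3, a_5 = -247/120


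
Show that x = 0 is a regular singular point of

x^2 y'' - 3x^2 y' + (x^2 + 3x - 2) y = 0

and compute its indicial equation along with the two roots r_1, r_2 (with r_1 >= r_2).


Divide by x^2 to reach normal form y'' + P_1(x) y' + P_2(x) y = 0 with P_1(x) = -3 and P_2(x) = 1 + 3/x - 2/x^2.
x = 0 is a singular point because the y-coefficient 1 + 3/x - 2/x^2 has a pole at x = 0.
It is a regular singular point because x P_1(x) = p(x) = -3x and x^2 P_2(x) = q(x) = x^2 + 3x - 2 are polynomials, hence analytic at x = 0.
p(0) = 0,  q(0) = -2.
Indicial equation: r(r-1) + p(0) r + q(0) = 0, i.e. r^2 + (p(0) - 1) r + q(0) = 0, i.e. r^2 - 1 r - 2 = 0.
Discriminant: (-1)^2 - 4(-2) = 9, so r = (1 ± 3)/2.
Solving: r_1 = 2, r_2 = -1.

indicial: r^2 - 1 r - 2 = 0; roots r_1 = 2, r_2 = -1


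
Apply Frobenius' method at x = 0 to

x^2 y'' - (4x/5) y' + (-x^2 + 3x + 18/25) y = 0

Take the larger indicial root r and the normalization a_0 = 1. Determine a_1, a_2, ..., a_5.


Write in Frobenius form y'' + (p(x)/x) y' + (q(x)/x^2) y = 0:
  p(x) = -4/5,  q(x) = -x^2 + 3x + 18/25.
Indicial equation: r(r-1) + (-4/5) r + (18/25) = 0 -> roots r_1 = 6/5, r_2 = 3/5.
Take r = r_1 = 6/5. Let y(x) = x^r sum_{n>=0} a_n x^n with a_0 = 1.
Substitute y = x^r sum a_n x^n and match x^{r+n}. The recurrence is
  D(n) a_n + 3 a_{n-1} - 1 a_{n-2} = 0,  where D(n) = (r+n)(r+n-1) + (-4/5)(r+n) + (18/25).
  a_n = [-3 a_{n-1} + 1 a_{n-2}] / D(n).
Since the indicial polynomial factors as (r - r_1)(r - r_2), D(n) = (r_1 + n - r_1)(r_1 + n - r_2) = n(n + 3/5).
Evaluating step by step (a_0 = 1):
  n = 1: D(1) = 1(1 + 3/5) = 8/5; numerator = -3(1) = -3; a_1 = (-3)/(8/5) = -15/8
  n = 2: D(2) = 2(2 + 3/5) = 26/5; numerator = -3(-15/8) + 1(1) = 53/8; a_2 = (53/8)/(26/5) = 265/208
  n = 3: D(3) = 3(3 + 3/5) = 54/5; numerator = -3(265/208) + 1(-15/8) = -1185/208; a_3 = (-1185/208)/(54/5) = -1975/3744
  n = 4: D(4) = 4(4 + 3/5) = 92/5; numerator = -3(-1975/3744) + 1(265/208) = 3565/1248; a_4 = (3565/1248)/(92/5) = 775/4992
  n = 5: D(5) = 5(5 + 3/5) = 28; numerator = -3(775/4992) + 1(-1975/3744) = -14875/14976; a_5 = (-14875/14976)/(28) = -2125/59904

r = 6/5; a_0 = 1; a_1 = -15/8; a_2 = 265/208; a_3 = -1975/3744; a_4 = 775/4992; a_5 = -2125/59904


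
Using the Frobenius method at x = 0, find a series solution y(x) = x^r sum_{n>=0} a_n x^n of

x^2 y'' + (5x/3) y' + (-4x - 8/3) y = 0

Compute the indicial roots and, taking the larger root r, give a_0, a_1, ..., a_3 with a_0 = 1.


Write in Frobenius form y'' + (p(x)/x) y' + (q(x)/x^2) y = 0:
  p(x) = 5/3,  q(x) = -4x - 8/3.
Indicial equation: r(r-1) + (5/3) r + (-8/3) = 0 -> roots r_1 = 4/3, r_2 = -2.
Take r = r_1 = 4/3. Let y(x) = x^r sum_{n>=0} a_n x^n with a_0 = 1.
Substitute y = x^r sum a_n x^n and match x^{r+n}. The recurrence is
  D(n) a_n - 4 a_{n-1} = 0,  where D(n) = (r+n)(r+n-1) + (5/3)(r+n) + (-8/3).
  a_n = 4 / D(n) * a_{n-1}.
Since the indicial polynomial factors as (r - r_1)(r - r_2), D(n) = (r_1 + n - r_1)(r_1 + n - r_2) = n(n + 10/3).
Evaluating step by step (a_0 = 1):
  n = 1: D(1) = 1(1 + 10/3) = 13/3; numerator = 4(1) = 4; a_1 = (4)/(13/3) = 12/13
  n = 2: D(2) = 2(2 + 10/3) = 32/3; numerator = 4(12/13) = 48/13; a_2 = (48/13)/(32/3) = 9/26
  n = 3: D(3) = 3(3 + 10/3) = 19; numerator = 4(9/26) = 18/13; a_3 = (18/13)/(19) = 18/247

r = 4/3; a_0 = 1; a_1 = 12/13; a_2 = 9/26; a_3 = 18/247


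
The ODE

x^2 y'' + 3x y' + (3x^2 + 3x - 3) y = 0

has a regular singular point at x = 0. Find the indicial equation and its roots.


Divide by x^2 to reach normal form y'' + P_1(x) y' + P_2(x) y = 0 with P_1(x) = 3/x and P_2(x) = 3 + 3/x - 3/x^2.
x = 0 is a singular point because the y'-coefficient 3/x has a pole at x = 0 and the y-coefficient 3 + 3/x - 3/x^2 has a pole at x = 0.
It is a regular singular point because x P_1(x) = p(x) = 3 and x^2 P_2(x) = q(x) = 3x^2 + 3x - 3 are polynomials, hence analytic at x = 0.
p(0) = 3,  q(0) = -3.
Indicial equation: r(r-1) + p(0) r + q(0) = 0, i.e. r^2 + (p(0) - 1) r + q(0) = 0, i.e. r^2 + 2 r - 3 = 0.
Discriminant: (2)^2 - 4(-3) = 16, so r = (-2 ± 4)/2.
Solving: r_1 = 1, r_2 = -3.

indicial: r^2 + 2 r - 3 = 0; roots r_1 = 1, r_2 = -3


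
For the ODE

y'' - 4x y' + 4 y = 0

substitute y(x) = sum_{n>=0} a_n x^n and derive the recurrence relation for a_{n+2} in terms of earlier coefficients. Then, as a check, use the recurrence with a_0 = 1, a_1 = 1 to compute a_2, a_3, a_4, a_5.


Substitute y = sum_n a_n x^n.
y''(x) has coefficient (n+2)(n+1) a_{n+2} at x^n;
-4 x y'(x) has coefficient -4 n a_n at x^n (shift);
4 y(x) has coefficient 4 a_n at x^n.
Matching x^n: (n+2)(n+1) a_{n+2} + (-4n + 4) a_n = 0.
Thus a_{n+2} = (4n - 4) / ((n+1)(n+2)) * a_n.

Check with a_0 = 1, a_1 = 1 (apply the recurrence for n = 0, 1, 2, 3): a_0 = 1, a_1 = 1, a_2 = -2, a_3 = 0, a_4 = -2/3, a_5 = 0.

a_(n+2) = (4n - 4) / ((n+1)(n+2)) * a_n; check: a_0 = 1, a_1 = 1, a_2 = -2, a_3 = 0, a_4 = -2/3, a_5 = 0


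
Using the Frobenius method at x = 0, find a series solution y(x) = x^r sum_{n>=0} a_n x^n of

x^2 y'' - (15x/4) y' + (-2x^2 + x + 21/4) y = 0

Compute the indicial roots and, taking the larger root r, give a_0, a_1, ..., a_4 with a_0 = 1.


Write in Frobenius form y'' + (p(x)/x) y' + (q(x)/x^2) y = 0:
  p(x) = -15/4,  q(x) = -2x^2 + x + 21/4.
Indicial equation: r(r-1) + (-15/4) r + (21/4) = 0 -> roots r_1 = 3, r_2 = 7/4.
Take r = r_1 = 3. Let y(x) = x^r sum_{n>=0} a_n x^n with a_0 = 1.
Substitute y = x^r sum a_n x^n and match x^{r+n}. The recurrence is
  D(n) a_n + 1 a_{n-1} - 2 a_{n-2} = 0,  where D(n) = (r+n)(r+n-1) + (-15/4)(r+n) + (21/4).
  a_n = [-1 a_{n-1} + 2 a_{n-2}] / D(n).
Since the indicial polynomial factors as (r - r_1)(r - r_2), D(n) = (r_1 + n - r_1)(r_1 + n - r_2) = n(n + 5/4).
Evaluating step by step (a_0 = 1):
  n = 1: D(1) = 1(1 + 5/4) = 9/4; numerator = -1(1) = -1; a_1 = (-1)/(9/4) = -4/9
  n = 2: D(2) = 2(2 + 5/4) = 13/2; numerator = -1(-4/9) + 2(1) = 22/9; a_2 = (22/9)/(13/2) = 44/117
  n = 3: D(3) = 3(3 + 5/4) = 51/4; numerator = -1(44/117) + 2(-4/9) = -148/117; a_3 = (-148/117)/(51/4) = -592/5967
  n = 4: D(4) = 4(4 + 5/4) = 21; numerator = -1(-592/5967) + 2(44/117) = 5080/5967; a_4 = (5080/5967)/(21) = 5080/125307

r = 3; a_0 = 1; a_1 = -4/9; a_2 = 44/117; a_3 = -592/5967; a_4 = 5080/125307


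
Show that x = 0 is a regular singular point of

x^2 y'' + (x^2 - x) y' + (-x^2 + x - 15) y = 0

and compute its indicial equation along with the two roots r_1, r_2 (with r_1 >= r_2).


Divide by x^2 to reach normal form y'' + P_1(x) y' + P_2(x) y = 0 with P_1(x) = 1 - 1/x and P_2(x) = -1 + 1/x - 15/x^2.
x = 0 is a singular point because the y'-coefficient 1 - 1/x has a pole at x = 0 and the y-coefficient -1 + 1/x - 15/x^2 has a pole at x = 0.
It is a regular singular point because x P_1(x) = p(x) = x - 1 and x^2 P_2(x) = q(x) = -x^2 + x - 15 are polynomials, hence analytic at x = 0.
p(0) = -1,  q(0) = -15.
Indicial equation: r(r-1) + p(0) r + q(0) = 0, i.e. r^2 + (p(0) - 1) r + q(0) = 0, i.e. r^2 - 2 r - 15 = 0.
Discriminant: (-2)^2 - 4(-15) = 64, so r = (2 ± 8)/2.
Solving: r_1 = 5, r_2 = -3.

indicial: r^2 - 2 r - 15 = 0; roots r_1 = 5, r_2 = -3


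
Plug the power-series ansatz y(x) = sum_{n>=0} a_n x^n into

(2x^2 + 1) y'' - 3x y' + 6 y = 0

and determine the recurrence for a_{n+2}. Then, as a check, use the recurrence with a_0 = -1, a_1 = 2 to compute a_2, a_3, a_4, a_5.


Substitute y = sum_n a_n x^n.
(1 + 2 x^2) y'' contributes (n+2)(n+1) a_{n+2} + 2 n(n-1) a_n at x^n.
-3 x y'(x) contributes -3 n a_n at x^n.
6 y(x) contributes 6 a_n at x^n.
Matching x^n: (n+2)(n+1) a_{n+2} + (2 n(n-1) - 3 n + 6) a_n = 0.
Thus a_{n+2} = (-2 n(n-1) + 3 n - 6) / ((n+1)(n+2)) * a_n.

Check with a_0 = -1, a_1 = 2 (apply the recurrence for n = 0, 1, 2, 3): a_0 = -1, a_1 = 2, a_2 = 3, a_3 = -1, a_4 = -1, a_5 = 9/20.

a_(n+2) = (-2 n(n-1) + 3 n - 6) / ((n+1)(n+2)) * a_n; check: a_0 = -1, a_1 = 2, a_2 = 3, a_3 = -1, a_4 = -1, a_5 = 9/20


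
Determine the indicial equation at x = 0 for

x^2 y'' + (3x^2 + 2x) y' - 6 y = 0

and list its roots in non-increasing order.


Divide by x^2 to reach normal form y'' + P_1(x) y' + P_2(x) y = 0 with P_1(x) = 3 + 2/x and P_2(x) = -6/x^2.
x = 0 is a singular point because the y'-coefficient 3 + 2/x has a pole at x = 0 and the y-coefficient -6/x^2 has a pole at x = 0.
It is a regular singular point because x P_1(x) = p(x) = 3x + 2 and x^2 P_2(x) = q(x) = -6 are polynomials, hence analytic at x = 0.
p(0) = 2,  q(0) = -6.
Indicial equation: r(r-1) + p(0) r + q(0) = 0, i.e. r^2 + (p(0) - 1) r + q(0) = 0, i.e. r^2 + 1 r - 6 = 0.
Discriminant: (1)^2 - 4(-6) = 25, so r = (-1 ± 5)/2.
Solving: r_1 = 2, r_2 = -3.

indicial: r^2 + 1 r - 6 = 0; roots r_1 = 2, r_2 = -3


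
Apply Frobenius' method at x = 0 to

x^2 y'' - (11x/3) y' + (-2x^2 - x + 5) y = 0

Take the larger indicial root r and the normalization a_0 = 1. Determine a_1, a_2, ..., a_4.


Write in Frobenius form y'' + (p(x)/x) y' + (q(x)/x^2) y = 0:
  p(x) = -11/3,  q(x) = -2x^2 - x + 5.
Indicial equation: r(r-1) + (-11/3) r + (5) = 0 -> roots r_1 = 3, r_2 = 5/3.
Take r = r_1 = 3. Let y(x) = x^r sum_{n>=0} a_n x^n with a_0 = 1.
Substitute y = x^r sum a_n x^n and match x^{r+n}. The recurrence is
  D(n) a_n - 1 a_{n-1} - 2 a_{n-2} = 0,  where D(n) = (r+n)(r+n-1) + (-11/3)(r+n) + (5).
  a_n = [1 a_{n-1} + 2 a_{n-2}] / D(n).
Since the indicial polynomial factors as (r - r_1)(r - r_2), D(n) = (r_1 + n - r_1)(r_1 + n - r_2) = n(n + 4/3).
Evaluating step by step (a_0 = 1):
  n = 1: D(1) = 1(1 + 4/3) = 7/3; numerator = 1(1) = 1; a_1 = (1)/(7/3) = 3/7
  n = 2: D(2) = 2(2 + 4/3) = 20/3; numerator = 1(3/7) + 2(1) = 17/7; a_2 = (17/7)/(20/3) = 51/140
  n = 3: D(3) = 3(3 + 4/3) = 13; numerator = 1(51/140) + 2(3/7) = 171/140; a_3 = (171/140)/(13) = 171/1820
  n = 4: D(4) = 4(4 + 4/3) = 64/3; numerator = 1(171/1820) + 2(51/140) = 1497/1820; a_4 = (1497/1820)/(64/3) = 4491/116480

r = 3; a_0 = 1; a_1 = 3/7; a_2 = 51/140; a_3 = 171/1820; a_4 = 4491/116480


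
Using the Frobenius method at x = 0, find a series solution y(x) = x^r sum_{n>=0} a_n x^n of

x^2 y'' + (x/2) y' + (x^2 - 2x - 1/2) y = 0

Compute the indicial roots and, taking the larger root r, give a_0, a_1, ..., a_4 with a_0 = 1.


Write in Frobenius form y'' + (p(x)/x) y' + (q(x)/x^2) y = 0:
  p(x) = 1/2,  q(x) = x^2 - 2x - 1/2.
Indicial equation: r(r-1) + (1/2) r + (-1/2) = 0 -> roots r_1 = 1, r_2 = -1/2.
Take r = r_1 = 1. Let y(x) = x^r sum_{n>=0} a_n x^n with a_0 = 1.
Substitute y = x^r sum a_n x^n and match x^{r+n}. The recurrence is
  D(n) a_n - 2 a_{n-1} + 1 a_{n-2} = 0,  where D(n) = (r+n)(r+n-1) + (1/2)(r+n) + (-1/2).
  a_n = [2 a_{n-1} - 1 a_{n-2}] / D(n).
Since the indicial polynomial factors as (r - r_1)(r - r_2), D(n) = (r_1 + n - r_1)(r_1 + n - r_2) = n(n + 3/2).
Evaluating step by step (a_0 = 1):
  n = 1: D(1) = 1(1 + 3/2) = 5/2; numerator = 2(1) = 2; a_1 = (2)/(5/2) = 4/5
  n = 2: D(2) = 2(2 + 3/2) = 7; numerator = 2(4/5) - 1(1) = 3/5; a_2 = (3/5)/(7) = 3/35
  n = 3: D(3) = 3(3 + 3/2) = 27/2; numerator = 2(3/35) - 1(4/5) = -22/35; a_3 = (-22/35)/(27/2) = -44/945
  n = 4: D(4) = 4(4 + 3/2) = 22; numerator = 2(-44/945) - 1(3/35) = -169/945; a_4 = (-169/945)/(22) = -169/20790

r = 1; a_0 = 1; a_1 = 4/5; a_2 = 3/35; a_3 = -44/945; a_4 = -169/20790


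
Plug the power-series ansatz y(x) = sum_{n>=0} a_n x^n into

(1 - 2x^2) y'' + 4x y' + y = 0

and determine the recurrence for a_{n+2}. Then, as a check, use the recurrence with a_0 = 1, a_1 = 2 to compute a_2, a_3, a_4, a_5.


Substitute y = sum_n a_n x^n.
(1 - 2 x^2) y'' contributes (n+2)(n+1) a_{n+2} - 2 n(n-1) a_n at x^n.
4 x y'(x) contributes 4 n a_n at x^n.
y(x) contributes 1 a_n at x^n.
Matching x^n: (n+2)(n+1) a_{n+2} + (-2 n(n-1) + 4 n + 1) a_n = 0.
Thus a_{n+2} = (2 n(n-1) - 4 n - 1) / ((n+1)(n+2)) * a_n.

Check with a_0 = 1, a_1 = 2 (apply the recurrence for n = 0, 1, 2, 3): a_0 = 1, a_1 = 2, a_2 = -1/2, a_3 = -5/3, a_4 = 5/24, a_5 = 1/12.

a_(n+2) = (2 n(n-1) - 4 n - 1) / ((n+1)(n+2)) * a_n; check: a_0 = 1, a_1 = 2, a_2 = -1/2, a_3 = -5/3, a_4 = 5/24, a_5 = 1/12


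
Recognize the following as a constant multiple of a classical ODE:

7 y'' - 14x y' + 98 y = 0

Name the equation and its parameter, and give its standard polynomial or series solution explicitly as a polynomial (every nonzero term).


All three coefficients share the factor 7; dividing through by 7 gives  y'' - 2x y' + 14 y = 0.
This matches the Hermite equation y'' - 2x y' + 2n y = 0 with 2n = 14, so n = 7; the polynomial solution is H_7(x).
With y = sum_k a_k x^k, matching x^k gives (k+2)(k+1) a_{k+2} = 2(k - n) a_k = 2(k - 7) a_k. The right side vanishes at k = 7, so the series with the parity of 7 terminates at degree 7.
Standard normalization: leading coefficient of H_n is 2^n, so a_7 = 2^7 = 128. Work downward with a_k = (k+1)(k+2) a_{k+2} / (2(k - n)):
  a_5 = (6)(7)(128) / (2(5 - 7)) = 5376/(-4) = -1344
  a_3 = (4)(5)(-1344) / (2(3 - 7)) = -26880/(-8) = 3360
  a_1 = (2)(3)(3360) / (2(1 - 7)) = 20160/(-12) = -1680
Hence H_7(x) = 128 x^7 - 1344 x^5 + 3360 x^3 - 1680 x.

H_7(x); series = 128 x^7 - 1344 x^5 + 3360 x^3 - 1680 x


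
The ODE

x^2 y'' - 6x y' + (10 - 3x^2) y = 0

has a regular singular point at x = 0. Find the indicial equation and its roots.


Divide by x^2 to reach normal form y'' + P_1(x) y' + P_2(x) y = 0 with P_1(x) = -6/x and P_2(x) = -3 + 10/x^2.
x = 0 is a singular point because the y'-coefficient -6/x has a pole at x = 0 and the y-coefficient -3 + 10/x^2 has a pole at x = 0.
It is a regular singular point because x P_1(x) = p(x) = -6 and x^2 P_2(x) = q(x) = 10 - 3x^2 are polynomials, hence analytic at x = 0.
p(0) = -6,  q(0) = 10.
Indicial equation: r(r-1) + p(0) r + q(0) = 0, i.e. r^2 + (p(0) - 1) r + q(0) = 0, i.e. r^2 - 7 r + 10 = 0.
Discriminant: (-7)^2 - 4(10) = 9, so r = (7 ± 3)/2.
Solving: r_1 = 5, r_2 = 2.

indicial: r^2 - 7 r + 10 = 0; roots r_1 = 5, r_2 = 2


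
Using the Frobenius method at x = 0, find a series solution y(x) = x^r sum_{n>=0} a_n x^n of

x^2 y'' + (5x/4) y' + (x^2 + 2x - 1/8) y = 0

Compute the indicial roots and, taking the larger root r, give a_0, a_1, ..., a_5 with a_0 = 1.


Write in Frobenius form y'' + (p(x)/x) y' + (q(x)/x^2) y = 0:
  p(x) = 5/4,  q(x) = x^2 + 2x - 1/8.
Indicial equation: r(r-1) + (5/4) r + (-1/8) = 0 -> roots r_1 = 1/4, r_2 = -1/2.
Take r = r_1 = 1/4. Let y(x) = x^r sum_{n>=0} a_n x^n with a_0 = 1.
Substitute y = x^r sum a_n x^n and match x^{r+n}. The recurrence is
  D(n) a_n + 2 a_{n-1} + 1 a_{n-2} = 0,  where D(n) = (r+n)(r+n-1) + (5/4)(r+n) + (-1/8).
  a_n = [-2 a_{n-1} - 1 a_{n-2}] / D(n).
Since the indicial polynomial factors as (r - r_1)(r - r_2), D(n) = (r_1 + n - r_1)(r_1 + n - r_2) = n(n + 3/4).
Evaluating step by step (a_0 = 1):
  n = 1: D(1) = 1(1 + 3/4) = 7/4; numerator = -2(1) = -2; a_1 = (-2)/(7/4) = -8/7
  n = 2: D(2) = 2(2 + 3/4) = 11/2; numerator = -2(-8/7) - 1(1) = 9/7; a_2 = (9/7)/(11/2) = 18/77
  n = 3: D(3) = 3(3 + 3/4) = 45/4; numerator = -2(18/77) - 1(-8/7) = 52/77; a_3 = (52/77)/(45/4) = 208/3465
  n = 4: D(4) = 4(4 + 3/4) = 19; numerator = -2(208/3465) - 1(18/77) = -1226/3465; a_4 = (-1226/3465)/(19) = -1226/65835
  n = 5: D(5) = 5(5 + 3/4) = 115/4; numerator = -2(-1226/65835) - 1(208/3465) = -100/4389; a_5 = (-100/4389)/(115/4) = -80/100947

r = 1/4; a_0 = 1; a_1 = -8/7; a_2 = 18/77; a_3 = 208/3465; a_4 = -1226/65835; a_5 = -80/100947


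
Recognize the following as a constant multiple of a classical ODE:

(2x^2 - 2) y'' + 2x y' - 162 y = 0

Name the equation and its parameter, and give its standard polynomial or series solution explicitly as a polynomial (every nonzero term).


All three coefficients share the factor -2; dividing through by -2 gives  (1 - x^2) y'' - x y' + 81 y = 0.
This matches the Chebyshev equation (1 - x^2) y'' - x y' + n^2 y = 0 (note the -x y' term, not -2x y') with n^2 = 81, so n = 9; the polynomial solution is T_9(x).
With y = sum_k a_k x^k, matching x^k gives (k+2)(k+1) a_{k+2} = (k^2 - n^2) a_k = (k - 9)(k + 9) a_k. The right side vanishes at k = 9, so the series with the parity of 9 terminates at degree 9.
Standard normalization: leading coefficient of T_n is 2^(n-1), so a_9 = 2^8 = 256. Work downward with a_k = (k+1)(k+2) a_{k+2} / ((k - 9)(k + 9)):
  a_7 = (8)(9)(256) / ((7 - 9)(7 + 9)) = 18432/(-32) = -576
  a_5 = (6)(7)(-576) / ((5 - 9)(5 + 9)) = -24192/(-56) = 432
  a_3 = (4)(5)(432) / ((3 - 9)(3 + 9)) = 8640/(-72) = -120
  a_1 = (2)(3)(-120) / ((1 - 9)(1 + 9)) = -720/(-80) = 9
Hence T_9(x) = 256 x^9 - 576 x^7 + 432 x^5 - 120 x^3 + 9 x.

T_9(x); series = 256 x^9 - 576 x^7 + 432 x^5 - 120 x^3 + 9 x


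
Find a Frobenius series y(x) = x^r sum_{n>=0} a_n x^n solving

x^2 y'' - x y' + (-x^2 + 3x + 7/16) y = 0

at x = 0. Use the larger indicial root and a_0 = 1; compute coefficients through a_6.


Write in Frobenius form y'' + (p(x)/x) y' + (q(x)/x^2) y = 0:
  p(x) = -1,  q(x) = -x^2 + 3x + 7/16.
Indicial equation: r(r-1) + (-1) r + (7/16) = 0 -> roots r_1 = 7/4, r_2 = 1/4.
Take r = r_1 = 7/4. Let y(x) = x^r sum_{n>=0} a_n x^n with a_0 = 1.
Substitute y = x^r sum a_n x^n and match x^{r+n}. The recurrence is
  D(n) a_n + 3 a_{n-1} - 1 a_{n-2} = 0,  where D(n) = (r+n)(r+n-1) + (-1)(r+n) + (7/16).
  a_n = [-3 a_{n-1} + 1 a_{n-2}] / D(n).
Since the indicial polynomial factors as (r - r_1)(r - r_2), D(n) = (r_1 + n - r_1)(r_1 + n - r_2) = n(n + 3/2).
Evaluating step by step (a_0 = 1):
  n = 1: D(1) = 1(1 + 3/2) = 5/2; numerator = -3(1) = -3; a_1 = (-3)/(5/2) = -6/5
  n = 2: D(2) = 2(2 + 3/2) = 7; numerator = -3(-6/5) + 1(1) = 23/5; a_2 = (23/5)/(7) = 23/35
  n = 3: D(3) = 3(3 + 3/2) = 27/2; numerator = -3(23/35) + 1(-6/5) = -111/35; a_3 = (-111/35)/(27/2) = -74/315
  n = 4: D(4) = 4(4 + 3/2) = 22; numerator = -3(-74/315) + 1(23/35) = 143/105; a_4 = (143/105)/(22) = 13/210
  n = 5: D(5) = 5(5 + 3/2) = 65/2; numerator = -3(13/210) + 1(-74/315) = -53/126; a_5 = (-53/126)/(65/2) = -53/4095
  n = 6: D(6) = 6(6 + 3/2) = 45; numerator = -3(-53/4095) + 1(13/210) = 55/546; a_6 = (55/546)/(45) = 11/4914

r = 7/4; a_0 = 1; a_1 = -6/5; a_2 = 23/35; a_3 = -74/315; a_4 = 13/210; a_5 = -53/4095; a_6 = 11/4914


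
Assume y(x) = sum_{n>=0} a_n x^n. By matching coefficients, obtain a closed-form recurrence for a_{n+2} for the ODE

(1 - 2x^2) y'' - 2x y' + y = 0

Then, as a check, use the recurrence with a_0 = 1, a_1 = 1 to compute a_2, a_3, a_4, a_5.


Substitute y = sum_n a_n x^n.
(1 - 2 x^2) y'' contributes (n+2)(n+1) a_{n+2} - 2 n(n-1) a_n at x^n.
-2 x y'(x) contributes -2 n a_n at x^n.
y(x) contributes 1 a_n at x^n.
Matching x^n: (n+2)(n+1) a_{n+2} + (-2 n(n-1) - 2 n + 1) a_n = 0.
Thus a_{n+2} = (2 n(n-1) + 2 n - 1) / ((n+1)(n+2)) * a_n.

Check with a_0 = 1, a_1 = 1 (apply the recurrence for n = 0, 1, 2, 3): a_0 = 1, a_1 = 1, a_2 = -1/2, a_3 = 1/6, a_4 = -7/24, a_5 = 17/120.

a_(n+2) = (2 n(n-1) + 2 n - 1) / ((n+1)(n+2)) * a_n; check: a_0 = 1, a_1 = 1, a_2 = -1/2, a_3 = 1/6, a_4 = -7/24, a_5 = 17/120


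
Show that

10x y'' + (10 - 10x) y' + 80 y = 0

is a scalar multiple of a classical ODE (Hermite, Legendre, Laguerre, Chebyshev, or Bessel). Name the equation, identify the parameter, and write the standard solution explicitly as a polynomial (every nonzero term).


All three coefficients share the factor 10; dividing through by 10 gives  x y'' + (1 - x) y' + 8 y = 0.
This matches the Laguerre equation x y'' + (1 - x) y' + n y = 0 with n = 8; the polynomial solution is L_8(x).
With y = sum_k a_k x^k, matching x^k gives (k+1)k a_{k+1} + (k+1) a_{k+1} - k a_k + n a_k = 0, i.e. (k+1)^2 a_{k+1} = (k - n) a_k = (k - 8) a_k. The right side vanishes at k = 8, so the series terminates at degree 8.
Standard normalization L_n(0) = 1 gives a_0 = 1. Work upward with a_{k+1} = (k - 8) a_k / (k+1)^2:
  a_1 = (0 - 8)(1) / 1^2 = -8/1 = -8
  a_2 = (1 - 8)(-8) / 2^2 = 56/4 = 14
  a_3 = (2 - 8)(14) / 3^2 = -84/9 = -28/3
  a_4 = (3 - 8)(-28/3) / 4^2 = (140/3)/16 = 35/12
  a_5 = (4 - 8)(35/12) / 5^2 = (-35/3)/25 = -7/15
  a_6 = (5 - 8)(-7/15) / 6^2 = (7/5)/36 = 7/180
  a_7 = (6 - 8)(7/180) / 7^2 = (-7/90)/49 = -1/630
  a_8 = (7 - 8)(-1/630) / 8^2 = (1/630)/64 = 1/40320
Hence L_8(x) = x^8/40320 - x^7/630 + 7 x^6/180 - 7 x^5/15 + 35 x^4/12 - 28 x^3/3 + 14 x^2 - 8 x + 1.

L_8(x); series = x^8/40320 - x^7/630 + 7 x^6/180 - 7 x^5/15 + 35 x^4/12 - 28 x^3/3 + 14 x^2 - 8 x + 1


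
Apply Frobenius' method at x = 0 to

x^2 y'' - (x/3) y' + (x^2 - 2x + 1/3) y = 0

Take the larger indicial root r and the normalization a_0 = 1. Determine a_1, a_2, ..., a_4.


Write in Frobenius form y'' + (p(x)/x) y' + (q(x)/x^2) y = 0:
  p(x) = -1/3,  q(x) = x^2 - 2x + 1/3.
Indicial equation: r(r-1) + (-1/3) r + (1/3) = 0 -> roots r_1 = 1, r_2 = 1/3.
Take r = r_1 = 1. Let y(x) = x^r sum_{n>=0} a_n x^n with a_0 = 1.
Substitute y = x^r sum a_n x^n and match x^{r+n}. The recurrence is
  D(n) a_n - 2 a_{n-1} + 1 a_{n-2} = 0,  where D(n) = (r+n)(r+n-1) + (-1/3)(r+n) + (1/3).
  a_n = [2 a_{n-1} - 1 a_{n-2}] / D(n).
Since the indicial polynomial factors as (r - r_1)(r - r_2), D(n) = (r_1 + n - r_1)(r_1 + n - r_2) = n(n + 2/3).
Evaluating step by step (a_0 = 1):
  n = 1: D(1) = 1(1 + 2/3) = 5/3; numerator = 2(1) = 2; a_1 = (2)/(5/3) = 6/5
  n = 2: D(2) = 2(2 + 2/3) = 16/3; numerator = 2(6/5) - 1(1) = 7/5; a_2 = (7/5)/(16/3) = 21/80
  n = 3: D(3) = 3(3 + 2/3) = 11; numerator = 2(21/80) - 1(6/5) = -27/40; a_3 = (-27/40)/(11) = -27/440
  n = 4: D(4) = 4(4 + 2/3) = 56/3; numerator = 2(-27/440) - 1(21/80) = -339/880; a_4 = (-339/880)/(56/3) = -1017/49280

r = 1; a_0 = 1; a_1 = 6/5; a_2 = 21/80; a_3 = -27/440; a_4 = -1017/49280


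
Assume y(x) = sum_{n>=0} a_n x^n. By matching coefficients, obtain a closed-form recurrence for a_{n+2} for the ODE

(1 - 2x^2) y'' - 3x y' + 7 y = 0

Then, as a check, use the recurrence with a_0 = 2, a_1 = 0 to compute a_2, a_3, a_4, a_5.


Substitute y = sum_n a_n x^n.
(1 - 2 x^2) y'' contributes (n+2)(n+1) a_{n+2} - 2 n(n-1) a_n at x^n.
-3 x y'(x) contributes -3 n a_n at x^n.
7 y(x) contributes 7 a_n at x^n.
Matching x^n: (n+2)(n+1) a_{n+2} + (-2 n(n-1) - 3 n + 7) a_n = 0.
Thus a_{n+2} = (2 n(n-1) + 3 n - 7) / ((n+1)(n+2)) * a_n.

Check with a_0 = 2, a_1 = 0 (apply the recurrence for n = 0, 1, 2, 3): a_0 = 2, a_1 = 0, a_2 = -7, a_3 = 0, a_4 = -7/4, a_5 = 0.

a_(n+2) = (2 n(n-1) + 3 n - 7) / ((n+1)(n+2)) * a_n; check: a_0 = 2, a_1 = 0, a_2 = -7, a_3 = 0, a_4 = -7/4, a_5 = 0


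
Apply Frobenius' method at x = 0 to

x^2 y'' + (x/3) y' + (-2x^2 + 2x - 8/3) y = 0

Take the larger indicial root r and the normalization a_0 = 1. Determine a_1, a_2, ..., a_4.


Write in Frobenius form y'' + (p(x)/x) y' + (q(x)/x^2) y = 0:
  p(x) = 1/3,  q(x) = -2x^2 + 2x - 8/3.
Indicial equation: r(r-1) + (1/3) r + (-8/3) = 0 -> roots r_1 = 2, r_2 = -4/3.
Take r = r_1 = 2. Let y(x) = x^r sum_{n>=0} a_n x^n with a_0 = 1.
Substitute y = x^r sum a_n x^n and match x^{r+n}. The recurrence is
  D(n) a_n + 2 a_{n-1} - 2 a_{n-2} = 0,  where D(n) = (r+n)(r+n-1) + (1/3)(r+n) + (-8/3).
  a_n = [-2 a_{n-1} + 2 a_{n-2}] / D(n).
Since the indicial polynomial factors as (r - r_1)(r - r_2), D(n) = (r_1 + n - r_1)(r_1 + n - r_2) = n(n + 10/3).
Evaluating step by step (a_0 = 1):
  n = 1: D(1) = 1(1 + 10/3) = 13/3; numerator = -2(1) = -2; a_1 = (-2)/(13/3) = -6/13
  n = 2: D(2) = 2(2 + 10/3) = 32/3; numerator = -2(-6/13) + 2(1) = 38/13; a_2 = (38/13)/(32/3) = 57/208
  n = 3: D(3) = 3(3 + 10/3) = 19; numerator = -2(57/208) + 2(-6/13) = -153/104; a_3 = (-153/104)/(19) = -153/1976
  n = 4: D(4) = 4(4 + 10/3) = 88/3; numerator = -2(-153/1976) + 2(57/208) = 1389/1976; a_4 = (1389/1976)/(88/3) = 4167/173888

r = 2; a_0 = 1; a_1 = -6/13; a_2 = 57/208; a_3 = -153/1976; a_4 = 4167/173888
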